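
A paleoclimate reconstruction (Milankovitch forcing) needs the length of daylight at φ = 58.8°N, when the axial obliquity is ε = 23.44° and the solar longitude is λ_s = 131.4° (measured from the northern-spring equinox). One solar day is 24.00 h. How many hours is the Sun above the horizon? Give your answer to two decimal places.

Solar declination: sin δ = sin ε · sin λ_s = sin 23.44° × sin 131.4° = 0.29839, so δ = +17.361°.
cos H₀ = −tan φ · tan δ = −tan(+58.8°) × tan(+17.361°) = -0.5162, so H₀ = 2.1132 rad = 121.08°.
Daylight = 2H₀/(2π) × 24.00 h = (2.1132/π) × 24.00 = 16.14 h.

16.14 h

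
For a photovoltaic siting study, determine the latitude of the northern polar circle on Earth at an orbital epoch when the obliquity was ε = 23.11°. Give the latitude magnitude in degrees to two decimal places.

66.89°

The polar circle is the lowest latitude that experiences at least one full rotation of continuous daylight at the northern-summer solstice; it lies at |φ| = 90° − ε = 90° − 23.11° = 66.89°.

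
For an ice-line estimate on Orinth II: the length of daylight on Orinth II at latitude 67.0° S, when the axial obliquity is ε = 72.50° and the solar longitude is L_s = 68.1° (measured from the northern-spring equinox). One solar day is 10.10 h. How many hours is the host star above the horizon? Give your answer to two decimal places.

0.00 h

Solar declination: sin δ = sin ε · sin L_s = sin 72.50° × sin 68.1° = 0.88489, so δ = +62.238°.
cos h₀ = −tan ϕ · tan δ = 4.4755 ≥ 1, so the host star never rises (polar night) and h₀ = 0.
Daylight = 2h₀/(2π) × 10.10 h = (0.0000/π) × 10.10 = 0.00 h.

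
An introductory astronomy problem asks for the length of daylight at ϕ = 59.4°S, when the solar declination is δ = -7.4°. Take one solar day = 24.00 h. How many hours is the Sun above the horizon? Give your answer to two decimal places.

cos h₀ = −tan ϕ · tan δ = −tan(-59.4°) × tan(-7.400°) = -0.2196, so h₀ = 1.7922 rad = 102.69°.
Daylight = 2h₀/(2π) × 24.00 h = (1.7922/π) × 24.00 = 13.69 h.

13.69 h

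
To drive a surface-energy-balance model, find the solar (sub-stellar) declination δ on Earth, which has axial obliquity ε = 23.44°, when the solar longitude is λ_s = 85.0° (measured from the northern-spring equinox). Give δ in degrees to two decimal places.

δ = +23.35°

sin δ = sin ε · sin λ_s = sin 23.44° × sin 85.0° = 0.396275.
δ = arcsin(0.396275) = +23.35°.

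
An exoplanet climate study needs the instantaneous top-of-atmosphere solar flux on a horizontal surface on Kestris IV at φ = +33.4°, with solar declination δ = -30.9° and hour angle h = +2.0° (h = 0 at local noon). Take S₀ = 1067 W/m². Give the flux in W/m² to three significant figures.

462 W/m²

cos θ_z = sin φ sin δ + cos φ cos δ cos h = -0.282695 + 0.715917 = 0.433222.
Flux = S₀ · cos θ_z = 1067 × 0.433222 = 462.2 W/m².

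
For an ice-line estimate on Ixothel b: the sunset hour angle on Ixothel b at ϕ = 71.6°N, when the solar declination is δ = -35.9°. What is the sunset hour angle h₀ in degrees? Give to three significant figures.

h₀ = 0.00°

cos h₀ = −tan ϕ · tan δ = 2.1761 ≥ 1, so the host star never rises (polar night) and h₀ = 0.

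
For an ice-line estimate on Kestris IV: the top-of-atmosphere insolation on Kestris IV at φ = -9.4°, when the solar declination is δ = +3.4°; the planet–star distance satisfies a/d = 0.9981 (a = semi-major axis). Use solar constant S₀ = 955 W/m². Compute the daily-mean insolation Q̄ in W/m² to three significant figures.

cos H₀ = −tan(-9.4°) tan(+3.400°) = 0.0098, H₀ = 1.5610 rad.
Bracket: H₀ sin φ sin δ + cos φ cos δ sin H₀ = 1.5610×-0.16333×0.05931 + 0.98657×0.99824×0.99995 = -0.015122 + 0.984784 = 0.969662.
Inverse-square distance factor (a/d)² = 0.9981² = 0.996204.
Q̄ = (S₀/π) × 0.996204 × [bracket] = (955/π) × 0.996204 × 0.969662 = 293.6 W/m².

Q̄ ≈ 294 W/m²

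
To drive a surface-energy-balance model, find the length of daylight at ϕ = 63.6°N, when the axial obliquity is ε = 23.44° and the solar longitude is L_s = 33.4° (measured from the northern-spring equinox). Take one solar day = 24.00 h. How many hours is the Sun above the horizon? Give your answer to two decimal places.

Solar declination: sin δ = sin ε · sin L_s = sin 23.44° × sin 33.4° = 0.21897, so δ = +12.649°.
cos h₀ = −tan ϕ · tan δ = −tan(+63.6°) × tan(+12.649°) = -0.4521, so h₀ = 2.0399 rad = 116.88°.
Daylight = 2h₀/(2π) × 24.00 h = (2.0399/π) × 24.00 = 15.58 h.

15.58 h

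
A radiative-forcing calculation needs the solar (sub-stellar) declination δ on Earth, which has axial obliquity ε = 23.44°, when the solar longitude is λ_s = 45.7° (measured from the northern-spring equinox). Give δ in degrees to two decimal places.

sin δ = sin ε · sin λ_s = sin 23.44° × sin 45.7° = 0.284694.
δ = arcsin(0.284694) = +16.54°.

δ = +16.54°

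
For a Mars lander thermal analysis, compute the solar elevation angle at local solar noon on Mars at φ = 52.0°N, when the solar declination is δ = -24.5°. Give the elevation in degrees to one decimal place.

13.5°

At local noon the hour angle is zero, so the zenith angle equals |φ − δ| = |+52.0° − (-24.500°)| = 76.500°.
Elevation = 90° − 76.500° = 13.5°.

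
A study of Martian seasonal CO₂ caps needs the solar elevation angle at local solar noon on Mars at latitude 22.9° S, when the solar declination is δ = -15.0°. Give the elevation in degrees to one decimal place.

82.1°

At local noon the hour angle is zero, so the zenith angle equals |ϕ − δ| = |-22.9° − (-15.000°)| = 7.900°.
Elevation = 90° − 7.900° = 82.1°.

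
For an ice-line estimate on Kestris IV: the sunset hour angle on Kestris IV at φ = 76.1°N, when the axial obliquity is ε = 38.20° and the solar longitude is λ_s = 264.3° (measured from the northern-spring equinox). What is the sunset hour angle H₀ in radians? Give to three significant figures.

Solar declination: sin δ = sin ε · sin λ_s = sin 38.20° × sin 264.3° = -0.61535, so δ = -37.977°.
cos H₀ = −tan φ · tan δ = 3.1545 ≥ 1, so the host star never rises (polar night) and H₀ = 0.

H₀ = 0.00 rad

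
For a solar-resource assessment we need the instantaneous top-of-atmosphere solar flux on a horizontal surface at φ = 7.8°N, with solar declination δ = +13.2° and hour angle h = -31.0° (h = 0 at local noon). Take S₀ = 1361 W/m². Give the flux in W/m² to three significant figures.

1.17e+03 W/m²

cos θ_z = sin φ sin δ + cos φ cos δ cos h = 0.030991 + 0.826799 = 0.857790.
Flux = S₀ · cos θ_z = 1361 × 0.857790 = 1167 W/m².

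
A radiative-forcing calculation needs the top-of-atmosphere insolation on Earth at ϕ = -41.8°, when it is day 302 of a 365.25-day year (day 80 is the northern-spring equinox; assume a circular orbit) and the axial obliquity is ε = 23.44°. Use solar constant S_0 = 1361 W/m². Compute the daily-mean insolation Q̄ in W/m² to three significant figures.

Solar longitude: L_s = 360° × (302 − 80)/365.25 = 218.809°.
sin δ = sin 23.44° × sin 218.809° = -0.24930, so δ = -14.436°.
cos h₀ = −tan(-41.8°) tan(-14.436°) = -0.2302, h₀ = 1.8031 rad.
Bracket: h₀ sin ϕ sin δ + cos ϕ cos δ sin h₀ = 1.8031×-0.66653×-0.24930 + 0.74548×0.96843×0.97315 = 0.299614 + 0.702561 = 1.002175.
Q̄ = (S_0/π) × [bracket] = (1361/π) × 1.002175 = 434.2 W/m².

Q̄ ≈ 434 W/m²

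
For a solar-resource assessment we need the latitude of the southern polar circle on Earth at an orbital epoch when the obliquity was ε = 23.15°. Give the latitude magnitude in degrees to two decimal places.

66.85°

The polar circle is the lowest latitude that experiences at least one full rotation of continuous darkness at the northern-summer solstice; it lies at |φ| = 90° − ε = 90° − 23.15° = 66.85°.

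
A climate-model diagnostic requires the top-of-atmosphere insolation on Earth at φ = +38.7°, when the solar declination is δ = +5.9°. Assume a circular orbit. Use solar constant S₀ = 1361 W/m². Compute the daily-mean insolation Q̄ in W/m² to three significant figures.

Q̄ ≈ 381 W/m²

cos H₀ = −tan(+38.7°) tan(+5.900°) = -0.0828, H₀ = 1.6537 rad.
Bracket: H₀ sin φ sin δ + cos φ cos δ sin H₀ = 1.6537×0.62524×0.10279 + 0.78043×0.99470×0.99657 = 0.106281 + 0.773631 = 0.879912.
Q̄ = (S₀/π) × [bracket] = (1361/π) × 0.879912 = 381.2 W/m².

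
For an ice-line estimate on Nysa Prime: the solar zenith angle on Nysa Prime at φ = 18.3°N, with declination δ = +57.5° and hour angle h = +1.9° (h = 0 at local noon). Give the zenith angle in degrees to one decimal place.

θ_z = 39.2°

cos θ_z = sin φ sin δ + cos φ cos δ cos h = 0.264819 + 0.509845 = 0.774664.
θ_z = arccos(0.774664) = 39.2°.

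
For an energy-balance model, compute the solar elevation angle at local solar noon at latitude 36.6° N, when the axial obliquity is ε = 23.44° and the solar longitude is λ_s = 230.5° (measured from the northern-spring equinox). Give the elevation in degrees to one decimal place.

35.5°

Solar declination: sin δ = sin ε · sin λ_s = sin 23.44° × sin 230.5° = -0.30694, so δ = -17.875°.
At local noon the hour angle is zero, so the zenith angle equals |φ − δ| = |+36.6° − (-17.875°)| = 54.475°.
Elevation = 90° − 54.475° = 35.5°.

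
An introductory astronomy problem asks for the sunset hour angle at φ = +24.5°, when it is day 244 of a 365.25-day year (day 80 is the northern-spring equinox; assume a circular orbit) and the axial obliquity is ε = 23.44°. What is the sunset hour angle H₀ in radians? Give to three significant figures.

Solar longitude: λ_s = 360° × (244 − 80)/365.25 = 161.643°.
sin δ = sin 23.44° × sin 161.643° = 0.12528, so δ = +7.197°.
cos H₀ = −tan φ · tan δ = −tan(+24.5°) × tan(+7.197°) = -0.0575, so H₀ = 1.6284 rad = 93.30°.

H₀ = 1.63 rad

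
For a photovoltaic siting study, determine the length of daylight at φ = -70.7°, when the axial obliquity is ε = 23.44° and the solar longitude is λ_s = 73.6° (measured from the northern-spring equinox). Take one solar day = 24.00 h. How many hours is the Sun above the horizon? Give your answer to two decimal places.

Solar declination: sin δ = sin ε · sin λ_s = sin 23.44° × sin 73.6° = 0.38160, so δ = +22.433°.
cos H₀ = −tan φ · tan δ = 1.1789 ≥ 1, so the Sun never rises (polar night) and H₀ = 0.
Daylight = 2H₀/(2π) × 24.00 h = (0.0000/π) × 24.00 = 0.00 h.

0.00 h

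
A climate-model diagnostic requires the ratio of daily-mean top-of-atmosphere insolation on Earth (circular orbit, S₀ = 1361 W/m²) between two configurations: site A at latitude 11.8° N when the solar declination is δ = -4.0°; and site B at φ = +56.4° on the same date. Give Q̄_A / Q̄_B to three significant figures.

Q̄_A / Q̄_B ≈ 2.06

— Configuration A (φ=+11.8°):
cos H₀ = −tan(+11.8°) tan(-4.000°) = 0.0146, H₀ = 1.5562 rad.
Bracket: H₀ sin φ sin δ + cos φ cos δ sin H₀ = 1.5562×0.20450×-0.06976 + 0.97887×0.99756×0.99989 = -0.022201 + 0.976374 = 0.954173.
Q̄ = (S₀/π) × [bracket] = (1361/π) × 0.954173 = 413.37 W/m².
— Configuration B (φ=+56.4°):
cos H₀ = −tan(+56.4°) tan(-4.000°) = 0.1052, H₀ = 1.4654 rad.
Bracket: H₀ sin φ sin δ + cos φ cos δ sin H₀ = 1.4654×0.83292×-0.06976 + 0.55339×0.99756×0.99445 = -0.085146 + 0.548976 = 0.463830.
Q̄ = (S₀/π) × [bracket] = (1361/π) × 0.463830 = 200.94 W/m².
Ratio Q̄_A / Q̄_B = 413.37 / 200.94 = 2.057.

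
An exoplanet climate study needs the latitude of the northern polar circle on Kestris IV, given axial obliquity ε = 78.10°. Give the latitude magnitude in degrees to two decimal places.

11.90°

The polar circle is the lowest latitude that experiences at least one full rotation of continuous daylight at the northern-summer solstice; it lies at |ϕ| = 90° − ε = 90° − 78.10° = 11.90°.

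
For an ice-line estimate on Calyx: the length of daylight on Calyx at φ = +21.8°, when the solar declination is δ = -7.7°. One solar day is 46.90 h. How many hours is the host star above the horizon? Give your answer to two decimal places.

cos H₀ = −tan φ · tan δ = −tan(+21.8°) × tan(-7.700°) = 0.0541, so H₀ = 1.5167 rad = 86.90°.
Daylight = 2H₀/(2π) × 46.90 h = (1.5167/π) × 46.90 = 22.64 h.

22.64 h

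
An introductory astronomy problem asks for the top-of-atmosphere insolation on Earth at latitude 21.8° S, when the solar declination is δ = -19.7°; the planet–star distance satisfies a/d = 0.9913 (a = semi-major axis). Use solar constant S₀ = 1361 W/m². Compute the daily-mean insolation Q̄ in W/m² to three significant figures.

cos H₀ = −tan(-21.8°) tan(-19.700°) = -0.1432, H₀ = 1.7145 rad.
Bracket: H₀ sin φ sin δ + cos φ cos δ sin H₀ = 1.7145×-0.37137×-0.33710 + 0.92849×0.94147×0.98969 = 0.214636 + 0.865133 = 1.079769.
Inverse-square distance factor (a/d)² = 0.9913² = 0.982676.
Q̄ = (S₀/π) × 0.982676 × [bracket] = (1361/π) × 0.982676 × 1.079769 = 459.7 W/m².

Q̄ ≈ 460 W/m²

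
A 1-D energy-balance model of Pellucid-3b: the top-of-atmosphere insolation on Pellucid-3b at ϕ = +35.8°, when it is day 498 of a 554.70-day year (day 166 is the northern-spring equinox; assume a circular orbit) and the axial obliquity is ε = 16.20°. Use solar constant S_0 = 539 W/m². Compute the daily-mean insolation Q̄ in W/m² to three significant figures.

Solar longitude: L_s = 360° × (498 − 166)/554.70 = 215.468°.
sin δ = sin 16.20° × sin 215.468° = -0.16188, so δ = -9.316°.
cos h₀ = −tan(+35.8°) tan(-9.316°) = 0.1183, h₀ = 1.4522 rad.
Bracket: h₀ sin ϕ sin δ + cos ϕ cos δ sin h₀ = 1.4522×0.58496×-0.16188 + 0.81106×0.98681×0.99298 = -0.137514 + 0.794744 = 0.657230.
Q̄ = (S_0/π) × [bracket] = (539/π) × 0.657230 = 112.8 W/m².

Q̄ ≈ 113 W/m²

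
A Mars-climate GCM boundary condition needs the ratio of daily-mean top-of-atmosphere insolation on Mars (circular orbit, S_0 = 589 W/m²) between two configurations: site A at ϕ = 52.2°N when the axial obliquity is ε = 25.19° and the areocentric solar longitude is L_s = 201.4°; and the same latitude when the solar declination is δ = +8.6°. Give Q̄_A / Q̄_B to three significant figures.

Q̄_A / Q̄_B ≈ 0.529

— Configuration A (ϕ=+52.2°):
sin δ = sin 25.19° × sin 201.4° = -0.15530, so δ = -8.934°.
cos h₀ = −tan(+52.2°) tan(-8.934°) = 0.2027, h₀ = 1.3667 rad.
Bracket: h₀ sin ϕ sin δ + cos ϕ cos δ sin h₀ = 1.3667×0.79016×-0.15530 + 0.61291×0.98787×0.97925 = -0.167710 + 0.592912 = 0.425202.
Q̄ = (S_0/π) × [bracket] = (589/π) × 0.425202 = 79.719 W/m².
— Configuration B (ϕ=+52.2°):
cos h₀ = −tan(+52.2°) tan(+8.600°) = -0.1950, h₀ = 1.7670 rad.
Bracket: h₀ sin ϕ sin δ + cos ϕ cos δ sin h₀ = 1.7670×0.79016×0.14954 + 0.61291×0.98876×0.98081 = 0.208790 + 0.594391 = 0.803181.
Q̄ = (S_0/π) × [bracket] = (589/π) × 0.803181 = 150.58 W/m².
Ratio Q̄_A / Q̄_B = 79.719 / 150.58 = 0.5294.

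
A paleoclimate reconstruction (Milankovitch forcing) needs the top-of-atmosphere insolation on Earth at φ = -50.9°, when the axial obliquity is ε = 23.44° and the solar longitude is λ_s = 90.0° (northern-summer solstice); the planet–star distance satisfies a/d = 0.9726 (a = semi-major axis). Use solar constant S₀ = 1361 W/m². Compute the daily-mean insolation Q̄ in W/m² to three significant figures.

Q̄ ≈ 73.0 W/m²

Solar declination: sin δ = sin ε · sin λ_s = sin 23.44° × sin 90.0° = 0.39779, so δ = +23.440°.
cos H₀ = −tan(-50.9°) tan(+23.440°) = 0.5335, H₀ = 1.0081 rad.
Bracket: H₀ sin φ sin δ + cos φ cos δ sin H₀ = 1.0081×-0.77605×0.39779 + 0.63068×0.91748×0.84580 = -0.311205 + 0.489411 = 0.178206.
Inverse-square distance factor (a/d)² = 0.9726² = 0.945951.
Q̄ = (S₀/π) × 0.945951 × [bracket] = (1361/π) × 0.945951 × 0.178206 = 73.03 W/m².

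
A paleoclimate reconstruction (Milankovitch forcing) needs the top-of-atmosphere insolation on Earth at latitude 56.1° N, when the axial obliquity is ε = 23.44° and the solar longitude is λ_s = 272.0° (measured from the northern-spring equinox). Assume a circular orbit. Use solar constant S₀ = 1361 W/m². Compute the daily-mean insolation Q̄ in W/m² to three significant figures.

Q̄ ≈ 45.1 W/m²

Solar declination: sin δ = sin ε · sin λ_s = sin 23.44° × sin 272.0° = -0.39755, so δ = -23.425°.
cos H₀ = −tan(+56.1°) tan(-23.425°) = 0.6448, H₀ = 0.8701 rad.
Bracket: H₀ sin φ sin δ + cos φ cos δ sin H₀ = 0.8701×0.83001×-0.39755 + 0.55775×0.91758×0.76439 = -0.287107 + 0.391200 = 0.104093.
Q̄ = (S₀/π) × [bracket] = (1361/π) × 0.104093 = 45.10 W/m².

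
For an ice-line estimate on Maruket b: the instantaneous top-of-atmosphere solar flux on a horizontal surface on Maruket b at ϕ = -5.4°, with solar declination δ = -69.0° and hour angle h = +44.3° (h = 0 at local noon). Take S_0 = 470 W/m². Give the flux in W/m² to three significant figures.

cos θ_z = sin ϕ sin δ + cos ϕ cos δ cos h = 0.087858 + 0.255343 = 0.343201.
Flux = S_0 · cos θ_z = 470 × 0.343201 = 161.3 W/m².

161 W/m²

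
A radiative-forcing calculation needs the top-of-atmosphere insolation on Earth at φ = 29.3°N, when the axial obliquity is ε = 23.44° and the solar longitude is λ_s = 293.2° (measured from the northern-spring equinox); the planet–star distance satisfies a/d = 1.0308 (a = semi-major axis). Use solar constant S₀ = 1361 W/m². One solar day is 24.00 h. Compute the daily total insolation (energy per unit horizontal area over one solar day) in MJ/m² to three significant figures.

Solar declination: sin δ = sin ε · sin λ_s = sin 23.44° × sin 293.2° = -0.36562, so δ = -21.446°.
cos H₀ = −tan(+29.3°) tan(-21.446°) = 0.2204, H₀ = 1.3485 rad.
Bracket: H₀ sin φ sin δ + cos φ cos δ sin H₀ = 1.3485×0.48938×-0.36562 + 0.87207×0.93076×0.97540 = -0.241283 + 0.791720 = 0.550437.
Inverse-square distance factor (a/d)² = 1.0308² = 1.062549.
Q̄ = (S₀/π) × 1.062549 × [bracket] = (1361/π) × 1.062549 × 0.550437 = 253.38 W/m².
Daily total = Q̄ × 24.00 h × 3600 s/h = 253.38 × 24.00 × 3600 / 10⁶ = 21.89 MJ/m².

21.9 MJ/m²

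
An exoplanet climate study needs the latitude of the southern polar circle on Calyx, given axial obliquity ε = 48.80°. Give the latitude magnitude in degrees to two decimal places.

The polar circle is the lowest latitude that experiences at least one full rotation of continuous darkness at the northern-summer solstice; it lies at |φ| = 90° − ε = 90° − 48.80° = 41.20°.

41.20°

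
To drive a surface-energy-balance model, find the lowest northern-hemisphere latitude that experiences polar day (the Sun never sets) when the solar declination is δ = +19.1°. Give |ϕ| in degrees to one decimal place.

|ϕ| = 70.9°

Polar day requires cos h₀ = −tan ϕ tan δ ≤ −1, i.e. tan ϕ tan δ ≥ 1.
The boundary is |tan ϕ| · |tan δ| = 1, so |ϕ| = 90° − |δ| = 90° − 19.1° = 70.9° in the northern hemisphere.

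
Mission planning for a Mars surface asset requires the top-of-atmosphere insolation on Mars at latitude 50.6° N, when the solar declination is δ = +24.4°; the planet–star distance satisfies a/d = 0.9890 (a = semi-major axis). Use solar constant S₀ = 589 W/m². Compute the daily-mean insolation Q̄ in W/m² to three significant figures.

Q̄ ≈ 215 W/m²

cos H₀ = −tan(+50.6°) tan(+24.400°) = -0.5522, H₀ = 2.1559 rad.
Bracket: H₀ sin φ sin δ + cos φ cos δ sin H₀ = 2.1559×0.77273×0.41310 + 0.63473×0.91068×0.83368 = 0.688195 + 0.481897 = 1.170092.
Inverse-square distance factor (a/d)² = 0.9890² = 0.978121.
Q̄ = (S₀/π) × 0.978121 × [bracket] = (589/π) × 0.978121 × 1.170092 = 214.6 W/m².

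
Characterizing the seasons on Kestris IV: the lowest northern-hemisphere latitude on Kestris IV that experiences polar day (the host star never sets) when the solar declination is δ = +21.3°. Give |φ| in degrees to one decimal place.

|φ| = 68.7°

Polar day requires cos H₀ = −tan φ tan δ ≤ −1, i.e. tan φ tan δ ≥ 1.
The boundary is |tan φ| · |tan δ| = 1, so |φ| = 90° − |δ| = 90° − 21.3° = 68.7° in the northern hemisphere.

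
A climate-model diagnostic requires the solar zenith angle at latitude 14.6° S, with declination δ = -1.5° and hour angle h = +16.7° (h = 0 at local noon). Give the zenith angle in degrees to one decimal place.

θ_z = 21.1°

cos θ_z = sin ϕ sin δ + cos ϕ cos δ cos h = 0.006598 + 0.926576 = 0.933174.
θ_z = arccos(0.933174) = 21.1°.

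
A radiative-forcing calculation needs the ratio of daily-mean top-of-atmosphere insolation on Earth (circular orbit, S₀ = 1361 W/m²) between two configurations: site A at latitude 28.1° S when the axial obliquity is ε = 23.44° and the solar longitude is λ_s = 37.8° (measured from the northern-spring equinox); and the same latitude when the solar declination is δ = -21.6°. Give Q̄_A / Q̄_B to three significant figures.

Q̄_A / Q̄_B ≈ 0.615

— Configuration A (φ=-28.1°):
Solar declination: sin δ = sin ε · sin λ_s = sin 23.44° × sin 37.8° = 0.24381, so δ = +14.111°.
cos H₀ = −tan(-28.1°) tan(+14.111°) = 0.1342, H₀ = 1.4362 rad.
Bracket: H₀ sin φ sin δ + cos φ cos δ sin H₀ = 1.4362×-0.47101×0.24381 + 0.88213×0.96982×0.99095 = -0.164929 + 0.847765 = 0.682836.
Q̄ = (S₀/π) × [bracket] = (1361/π) × 0.682836 = 295.82 W/m².
— Configuration B (φ=-28.1°):
cos H₀ = −tan(-28.1°) tan(-21.600°) = -0.2114, H₀ = 1.7838 rad.
Bracket: H₀ sin φ sin δ + cos φ cos δ sin H₀ = 1.7838×-0.47101×-0.36812 + 0.88213×0.92978×0.97740 = 0.309290 + 0.801651 = 1.110941.
Q̄ = (S₀/π) × [bracket] = (1361/π) × 1.110941 = 481.28 W/m².
Ratio Q̄_A / Q̄_B = 295.82 / 481.28 = 0.6147.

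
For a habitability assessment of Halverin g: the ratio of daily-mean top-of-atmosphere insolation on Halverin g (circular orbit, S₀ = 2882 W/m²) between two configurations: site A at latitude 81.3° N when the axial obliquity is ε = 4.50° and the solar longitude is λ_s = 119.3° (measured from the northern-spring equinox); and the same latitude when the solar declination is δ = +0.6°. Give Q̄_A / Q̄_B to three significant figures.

— Configuration A (φ=+81.3°):
Solar declination: sin δ = sin ε · sin λ_s = sin 4.50° × sin 119.3° = 0.06842, so δ = +3.923°.
cos H₀ = −tan(+81.3°) tan(+3.923°) = -0.4482, H₀ = 2.0355 rad.
Bracket: H₀ sin φ sin δ + cos φ cos δ sin H₀ = 2.0355×0.98849×0.06842 + 0.15126×0.99766×0.89394 = 0.137666 + 0.134901 = 0.272567.
Q̄ = (S₀/π) × [bracket] = (2882/π) × 0.272567 = 250.04 W/m².
— Configuration B (φ=+81.3°):
cos H₀ = −tan(+81.3°) tan(+0.600°) = -0.0684, H₀ = 1.6393 rad.
Bracket: H₀ sin φ sin δ + cos φ cos δ sin H₀ = 1.6393×0.98849×0.01047 + 0.15126×0.99995×0.99766 = 0.016966 + 0.150899 = 0.167865.
Q̄ = (S₀/π) × [bracket] = (2882/π) × 0.167865 = 153.99 W/m².
Ratio Q̄_A / Q̄_B = 250.04 / 153.99 = 1.624.

Q̄_A / Q̄_B ≈ 1.62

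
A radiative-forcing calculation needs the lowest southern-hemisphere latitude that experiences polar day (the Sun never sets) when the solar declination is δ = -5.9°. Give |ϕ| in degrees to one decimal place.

|ϕ| = 84.1°

Polar day requires cos h₀ = −tan ϕ tan δ ≤ −1, i.e. tan ϕ tan δ ≥ 1.
The boundary is |tan ϕ| · |tan δ| = 1, so |ϕ| = 90° − |δ| = 90° − 5.9° = 84.1° in the southern hemisphere.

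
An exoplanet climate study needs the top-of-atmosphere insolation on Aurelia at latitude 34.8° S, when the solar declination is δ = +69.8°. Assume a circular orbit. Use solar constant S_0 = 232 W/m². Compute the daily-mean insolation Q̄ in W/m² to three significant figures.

Q̄ ≈ 0.00 W/m²

cos h₀ = −tan(-34.8°) tan(+69.800°) = 1.8890 ≥ 1 ⇒ polar night, h₀ = 0 and Q̄ = 0.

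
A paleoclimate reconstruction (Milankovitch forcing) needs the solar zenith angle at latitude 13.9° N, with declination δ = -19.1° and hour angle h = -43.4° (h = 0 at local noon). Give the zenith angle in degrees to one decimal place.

cos θ_z = sin ϕ sin δ + cos ϕ cos δ cos h = -0.078607 + 0.666471 = 0.587864.
θ_z = arccos(0.587864) = 54.0°.

θ_z = 54.0°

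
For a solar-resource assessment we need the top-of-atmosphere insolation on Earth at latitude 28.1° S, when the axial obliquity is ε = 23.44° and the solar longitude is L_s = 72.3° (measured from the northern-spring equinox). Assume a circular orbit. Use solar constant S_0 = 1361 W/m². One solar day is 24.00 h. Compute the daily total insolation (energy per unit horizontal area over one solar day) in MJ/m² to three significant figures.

Solar declination: sin δ = sin ε · sin L_s = sin 23.44° × sin 72.3° = 0.37896, so δ = +22.269°.
cos h₀ = −tan(-28.1°) tan(+22.269°) = 0.2187, h₀ = 1.3504 rad.
Bracket: h₀ sin ϕ sin δ + cos ϕ cos δ sin h₀ = 1.3504×-0.47101×0.37896 + 0.88213×0.92541×0.97580 = -0.241038 + 0.796577 = 0.555539.
Q̄ = (S_0/π) × [bracket] = (1361/π) × 0.555539 = 240.67 W/m².
Daily total = Q̄ × 24.00 h × 3600 s/h = 240.67 × 24.00 × 3600 / 10⁶ = 20.79 MJ/m².

20.8 MJ/m²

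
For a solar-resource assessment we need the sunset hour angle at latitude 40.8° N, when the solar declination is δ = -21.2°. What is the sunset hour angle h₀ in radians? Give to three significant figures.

cos h₀ = −tan ϕ · tan δ = −tan(+40.8°) × tan(-21.200°) = 0.3348, so h₀ = 1.2294 rad = 70.44°.

h₀ = 1.23 rad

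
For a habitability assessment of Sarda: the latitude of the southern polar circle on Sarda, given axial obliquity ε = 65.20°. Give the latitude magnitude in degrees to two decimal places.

The polar circle is the lowest latitude that experiences at least one full rotation of continuous darkness at the northern-summer solstice; it lies at |φ| = 90° − ε = 90° − 65.20° = 24.80°.

24.80°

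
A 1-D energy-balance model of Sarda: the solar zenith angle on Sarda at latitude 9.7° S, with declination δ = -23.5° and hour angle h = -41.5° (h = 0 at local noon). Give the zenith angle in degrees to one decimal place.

cos θ_z = sin ϕ sin δ + cos ϕ cos δ cos h = 0.067185 + 0.677018 = 0.744203.
θ_z = arccos(0.744203) = 41.9°.

θ_z = 41.9°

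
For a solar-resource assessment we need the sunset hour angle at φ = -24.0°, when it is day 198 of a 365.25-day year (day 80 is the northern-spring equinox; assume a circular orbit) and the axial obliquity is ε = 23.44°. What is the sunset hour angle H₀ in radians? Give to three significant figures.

H₀ = 1.40 rad

Solar longitude: λ_s = 360° × (198 − 80)/365.25 = 116.304°.
sin δ = sin 23.44° × sin 116.304° = 0.35660, so δ = +20.892°.
cos H₀ = −tan φ · tan δ = −tan(-24.0°) × tan(+20.892°) = 0.1699, so H₀ = 1.4000 rad = 80.22°.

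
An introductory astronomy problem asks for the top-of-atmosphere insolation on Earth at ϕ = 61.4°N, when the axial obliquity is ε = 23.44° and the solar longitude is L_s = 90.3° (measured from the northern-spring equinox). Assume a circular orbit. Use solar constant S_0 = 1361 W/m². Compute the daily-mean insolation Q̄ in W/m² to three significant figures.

Q̄ ≈ 492 W/m²

Solar declination: sin δ = sin ε · sin L_s = sin 23.44° × sin 90.3° = 0.39778, so δ = +23.440°.
cos h₀ = −tan(+61.4°) tan(+23.440°) = -0.7952, h₀ = 2.4901 rad.
Bracket: h₀ sin ϕ sin δ + cos ϕ cos δ sin h₀ = 2.4901×0.87798×0.39778 + 0.47869×0.91748×0.60634 = 0.869650 + 0.266298 = 1.135948.
Q̄ = (S_0/π) × [bracket] = (1361/π) × 1.135948 = 492.1 W/m².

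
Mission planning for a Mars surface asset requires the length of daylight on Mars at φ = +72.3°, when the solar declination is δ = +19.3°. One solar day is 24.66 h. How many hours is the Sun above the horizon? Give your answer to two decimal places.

Sunrise equation: cos H₀ = −tan φ · tan δ = -1.0973 ≤ −1, so the Sun never sets (polar day) and H₀ = π.
Daylight = 2H₀/(2π) × 24.66 h = (3.1416/π) × 24.66 = 24.66 h.

24.66 h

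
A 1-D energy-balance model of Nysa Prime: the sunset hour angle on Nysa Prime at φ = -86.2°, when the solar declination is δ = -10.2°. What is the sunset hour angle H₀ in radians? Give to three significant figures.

H₀ = 3.14 rad

Sunrise equation: cos H₀ = −tan φ · tan δ = -2.7090 ≤ −1, so the host star never sets (polar day) and H₀ = π.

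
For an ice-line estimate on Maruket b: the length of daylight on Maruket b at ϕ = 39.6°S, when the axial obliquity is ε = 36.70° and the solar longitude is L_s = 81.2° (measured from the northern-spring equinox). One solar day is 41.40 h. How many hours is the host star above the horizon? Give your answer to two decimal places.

Solar declination: sin δ = sin ε · sin L_s = sin 36.70° × sin 81.2° = 0.59059, so δ = +36.199°.
cos h₀ = −tan ϕ · tan δ = −tan(-39.6°) × tan(+36.199°) = 0.6054, so h₀ = 0.9205 rad = 52.74°.
Daylight = 2h₀/(2π) × 41.40 h = (0.9205/π) × 41.40 = 12.13 h.

12.13 h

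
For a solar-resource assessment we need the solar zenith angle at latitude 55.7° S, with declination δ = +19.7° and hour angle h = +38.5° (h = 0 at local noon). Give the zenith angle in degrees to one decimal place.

θ_z = 82.1°

cos θ_z = sin φ sin δ + cos φ cos δ cos h = -0.278474 + 0.415207 = 0.136733.
θ_z = arccos(0.136733) = 82.1°.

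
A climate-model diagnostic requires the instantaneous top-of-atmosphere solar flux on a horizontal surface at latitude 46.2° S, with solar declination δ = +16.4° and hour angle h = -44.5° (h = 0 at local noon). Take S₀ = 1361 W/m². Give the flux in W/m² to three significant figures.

cos θ_z = sin φ sin δ + cos φ cos δ cos h = -0.203783 + 0.473586 = 0.269803.
Flux = S₀ · cos θ_z = 1361 × 0.269803 = 367.2 W/m².

367 W/m²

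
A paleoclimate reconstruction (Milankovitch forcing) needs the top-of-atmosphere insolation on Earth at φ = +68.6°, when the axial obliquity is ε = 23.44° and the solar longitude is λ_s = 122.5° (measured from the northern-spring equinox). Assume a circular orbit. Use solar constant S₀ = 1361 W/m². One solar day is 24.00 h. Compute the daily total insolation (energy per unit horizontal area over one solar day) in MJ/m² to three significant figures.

Solar declination: sin δ = sin ε · sin λ_s = sin 23.44° × sin 122.5° = 0.33549, so δ = +19.602°.
cos H₀ = −tan(+68.6°) tan(+19.602°) = -0.9087, H₀ = 2.7111 rad.
Bracket: H₀ sin φ sin δ + cos φ cos δ sin H₀ = 2.7111×0.93106×0.33549 + 0.36488×0.94204×0.41736 = 0.846843 + 0.143460 = 0.990303.
Q̄ = (S₀/π) × [bracket] = (1361/π) × 0.990303 = 429.02 W/m².
Daily total = Q̄ × 24.00 h × 3600 s/h = 429.02 × 24.00 × 3600 / 10⁶ = 37.07 MJ/m².

37.1 MJ/m²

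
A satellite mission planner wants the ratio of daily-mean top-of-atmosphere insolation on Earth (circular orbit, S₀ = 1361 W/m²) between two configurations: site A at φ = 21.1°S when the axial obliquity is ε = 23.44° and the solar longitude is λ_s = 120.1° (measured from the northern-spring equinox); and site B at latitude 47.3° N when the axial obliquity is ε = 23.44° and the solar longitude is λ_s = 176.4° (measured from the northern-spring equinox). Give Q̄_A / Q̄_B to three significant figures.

Q̄_A / Q̄_B ≈ 0.976

— Configuration A (φ=-21.1°):
Solar declination: sin δ = sin ε · sin λ_s = sin 23.44° × sin 120.1° = 0.34415, so δ = +20.130°.
cos H₀ = −tan(-21.1°) tan(+20.130°) = 0.1414, H₀ = 1.4289 rad.
Bracket: H₀ sin φ sin δ + cos φ cos δ sin H₀ = 1.4289×-0.36000×0.34415 + 0.93295×0.93892×0.98995 = -0.177032 + 0.867162 = 0.690130.
Q̄ = (S₀/π) × [bracket] = (1361/π) × 0.690130 = 298.98 W/m².
— Configuration B (φ=+47.3°):
Solar declination: sin δ = sin ε · sin λ_s = sin 23.44° × sin 176.4° = 0.02498, so δ = +1.431°.
cos H₀ = −tan(+47.3°) tan(+1.431°) = -0.0271, H₀ = 1.5979 rad.
Bracket: H₀ sin φ sin δ + cos φ cos δ sin H₀ = 1.5979×0.73491×0.02498 + 0.67816×0.99969×0.99963 = 0.029334 + 0.677699 = 0.707033.
Q̄ = (S₀/π) × [bracket] = (1361/π) × 0.707033 = 306.30 W/m².
Ratio Q̄_A / Q̄_B = 298.98 / 306.30 = 0.9761.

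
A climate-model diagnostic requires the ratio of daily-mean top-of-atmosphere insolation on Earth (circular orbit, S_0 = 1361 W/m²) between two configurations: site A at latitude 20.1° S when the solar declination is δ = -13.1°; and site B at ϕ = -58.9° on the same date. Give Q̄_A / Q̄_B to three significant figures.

Q̄_A / Q̄_B ≈ 1.23

— Configuration A (ϕ=-20.1°):
cos h₀ = −tan(-20.1°) tan(-13.100°) = -0.0852, h₀ = 1.6561 rad.
Bracket: h₀ sin ϕ sin δ + cos ϕ cos δ sin h₀ = 1.6561×-0.34366×-0.22665 + 0.93909×0.97398×0.99637 = 0.128995 + 0.911335 = 1.040330.
Q̄ = (S_0/π) × [bracket] = (1361/π) × 1.040330 = 450.69 W/m².
— Configuration B (ϕ=-58.9°):
cos h₀ = −tan(-58.9°) tan(-13.100°) = -0.3858, h₀ = 1.9668 rad.
Bracket: h₀ sin ϕ sin δ + cos ϕ cos δ sin h₀ = 1.9668×-0.85627×-0.22665 + 0.51653×0.97398×0.92260 = 0.381704 + 0.464151 = 0.845855.
Q̄ = (S_0/π) × [bracket] = (1361/π) × 0.845855 = 366.44 W/m².
Ratio Q̄_A / Q̄_B = 450.69 / 366.44 = 1.230.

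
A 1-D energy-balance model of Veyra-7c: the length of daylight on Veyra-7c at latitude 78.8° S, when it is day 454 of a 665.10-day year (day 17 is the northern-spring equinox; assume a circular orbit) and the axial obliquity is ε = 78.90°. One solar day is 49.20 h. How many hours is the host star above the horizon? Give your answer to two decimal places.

Solar longitude: λ_s = 360° × (454 − 17)/665.10 = 236.536°.
sin δ = sin 78.90° × sin 236.536° = -0.81862, so δ = -54.947°.
Sunrise equation: cos H₀ = −tan φ · tan δ = -7.1986 ≤ −1, so the host star never sets (polar day) and H₀ = π.
Daylight = 2H₀/(2π) × 49.20 h = (3.1416/π) × 49.20 = 49.20 h.

49.20 h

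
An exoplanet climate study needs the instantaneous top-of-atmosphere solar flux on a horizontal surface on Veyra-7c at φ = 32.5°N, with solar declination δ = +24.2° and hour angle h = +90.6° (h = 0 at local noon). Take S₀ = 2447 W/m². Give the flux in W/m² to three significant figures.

cos θ_z = sin φ sin δ + cos φ cos δ cos h = 0.220251 + -0.008056 = 0.212195.
Flux = S₀ · cos θ_z = 2447 × 0.212195 = 519.2 W/m².

519 W/m²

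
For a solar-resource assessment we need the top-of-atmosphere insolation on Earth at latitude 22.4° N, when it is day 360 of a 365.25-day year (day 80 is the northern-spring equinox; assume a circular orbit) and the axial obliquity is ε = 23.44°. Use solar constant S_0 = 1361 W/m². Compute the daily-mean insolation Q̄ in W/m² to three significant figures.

Q̄ ≈ 271 W/m²

Solar longitude: L_s = 360° × (360 − 80)/365.25 = 275.975°.
sin δ = sin 23.44° × sin 275.975° = -0.39563, so δ = -23.305°.
cos h₀ = −tan(+22.4°) tan(-23.305°) = 0.1776, h₀ = 1.3923 rad.
Bracket: h₀ sin ϕ sin δ + cos ϕ cos δ sin h₀ = 1.3923×0.38107×-0.39563 + 0.92455×0.91841×0.98411 = -0.209907 + 0.835624 = 0.625717.
Q̄ = (S_0/π) × [bracket] = (1361/π) × 0.625717 = 271.1 W/m².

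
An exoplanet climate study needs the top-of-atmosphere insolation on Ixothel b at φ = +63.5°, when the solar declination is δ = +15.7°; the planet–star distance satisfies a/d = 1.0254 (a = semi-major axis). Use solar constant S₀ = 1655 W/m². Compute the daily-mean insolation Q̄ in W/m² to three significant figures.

Q̄ ≈ 488 W/m²

cos H₀ = −tan(+63.5°) tan(+15.700°) = -0.5638, H₀ = 2.1697 rad.
Bracket: H₀ sin φ sin δ + cos φ cos δ sin H₀ = 2.1697×0.89493×0.27060 + 0.44620×0.96269×0.82593 = 0.525432 + 0.354780 = 0.880212.
Inverse-square distance factor (a/d)² = 1.0254² = 1.051445.
Q̄ = (S₀/π) × 1.051445 × [bracket] = (1655/π) × 1.051445 × 0.880212 = 487.6 W/m².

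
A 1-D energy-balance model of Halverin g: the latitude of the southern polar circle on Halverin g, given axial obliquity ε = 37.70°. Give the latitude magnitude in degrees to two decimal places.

The polar circle is the lowest latitude that experiences at least one full rotation of continuous darkness at the northern-summer solstice; it lies at |ϕ| = 90° − ε = 90° − 37.70° = 52.30°.

52.30°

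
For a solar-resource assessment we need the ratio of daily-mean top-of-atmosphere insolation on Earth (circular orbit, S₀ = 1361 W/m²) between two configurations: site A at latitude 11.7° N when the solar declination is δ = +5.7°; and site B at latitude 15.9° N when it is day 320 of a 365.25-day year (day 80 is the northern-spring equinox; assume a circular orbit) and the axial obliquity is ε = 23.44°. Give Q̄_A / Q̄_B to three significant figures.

— Configuration A (φ=+11.7°):
cos H₀ = −tan(+11.7°) tan(+5.700°) = -0.0207, H₀ = 1.5915 rad.
Bracket: H₀ sin φ sin δ + cos φ cos δ sin H₀ = 1.5915×0.20279×0.09932 + 0.97922×0.99506×0.99979 = 0.032055 + 0.974178 = 1.006233.
Q̄ = (S₀/π) × [bracket] = (1361/π) × 1.006233 = 435.92 W/m².
— Configuration B (φ=+15.9°):
Solar longitude: λ_s = 360° × (320 − 80)/365.25 = 236.550°.
sin δ = sin 23.44° × sin 236.550° = -0.33190, so δ = -19.384°.
cos H₀ = −tan(+15.9°) tan(-19.384°) = 0.1002, H₀ = 1.4704 rad.
Bracket: H₀ sin φ sin δ + cos φ cos δ sin H₀ = 1.4704×0.27396×-0.33190 + 0.96174×0.94331×0.99496 = -0.133700 + 0.902647 = 0.768947.
Q̄ = (S₀/π) × [bracket] = (1361/π) × 0.768947 = 333.12 W/m².
Ratio Q̄_A / Q̄_B = 435.92 / 333.12 = 1.309.

Q̄_A / Q̄_B ≈ 1.31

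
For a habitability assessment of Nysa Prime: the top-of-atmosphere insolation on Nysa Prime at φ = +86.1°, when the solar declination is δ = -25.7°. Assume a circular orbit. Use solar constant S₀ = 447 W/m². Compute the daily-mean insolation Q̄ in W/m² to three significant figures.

cos H₀ = −tan(+86.1°) tan(-25.700°) = 7.0595 ≥ 1 ⇒ polar night, H₀ = 0 and Q̄ = 0.

Q̄ ≈ 0.00 W/m²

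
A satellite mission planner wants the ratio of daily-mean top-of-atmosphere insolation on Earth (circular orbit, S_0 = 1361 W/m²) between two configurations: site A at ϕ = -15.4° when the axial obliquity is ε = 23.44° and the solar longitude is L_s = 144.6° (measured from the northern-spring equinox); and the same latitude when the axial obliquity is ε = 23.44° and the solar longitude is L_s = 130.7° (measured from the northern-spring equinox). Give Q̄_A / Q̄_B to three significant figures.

Q̄_A / Q̄_B ≈ 1.06

— Configuration A (ϕ=-15.4°):
Solar declination: sin δ = sin ε · sin L_s = sin 23.44° × sin 144.6° = 0.23043, so δ = +13.322°.
cos h₀ = −tan(-15.4°) tan(+13.322°) = 0.0652, h₀ = 1.5055 rad.
Bracket: h₀ sin ϕ sin δ + cos ϕ cos δ sin h₀ = 1.5055×-0.26556×0.23043 + 0.96410×0.97309×0.99787 = -0.092126 + 0.936158 = 0.844032.
Q̄ = (S_0/π) × [bracket] = (1361/π) × 0.844032 = 365.65 W/m².
— Configuration B (ϕ=-15.4°):
Solar declination: sin δ = sin ε · sin L_s = sin 23.44° × sin 130.7° = 0.30158, so δ = +17.552°.
cos h₀ = −tan(-15.4°) tan(+17.552°) = 0.0871, h₀ = 1.4836 rad.
Bracket: h₀ sin ϕ sin δ + cos ϕ cos δ sin h₀ = 1.4836×-0.26556×0.30158 + 0.96410×0.95344×0.99620 = -0.118818 + 0.915719 = 0.796901.
Q̄ = (S_0/π) × [bracket] = (1361/π) × 0.796901 = 345.23 W/m².
Ratio Q̄_A / Q̄_B = 365.65 / 345.23 = 1.059.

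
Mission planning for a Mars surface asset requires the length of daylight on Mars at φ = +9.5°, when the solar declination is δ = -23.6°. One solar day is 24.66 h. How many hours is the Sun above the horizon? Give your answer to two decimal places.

cos H₀ = −tan φ · tan δ = −tan(+9.5°) × tan(-23.600°) = 0.0731, so H₀ = 1.4976 rad = 85.81°.
Daylight = 2H₀/(2π) × 24.66 h = (1.4976/π) × 24.66 = 11.76 h.

11.76 h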